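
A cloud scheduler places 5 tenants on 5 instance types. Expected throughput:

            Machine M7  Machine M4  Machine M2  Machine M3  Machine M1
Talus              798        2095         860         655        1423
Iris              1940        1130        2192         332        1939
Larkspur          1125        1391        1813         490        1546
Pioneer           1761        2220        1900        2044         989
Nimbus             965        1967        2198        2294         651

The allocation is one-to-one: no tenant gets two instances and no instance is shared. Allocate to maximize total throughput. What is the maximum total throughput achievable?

Max total: 9902 ops/s

Optimal: Talus→Machine M4 (2095 ops/s), Iris→Machine M1 (1939 ops/s), Larkspur→Machine M2 (1813 ops/s), Pioneer→Machine M7 (1761 ops/s), Nimbus→Machine M3 (2294 ops/s) — total 2095+1939+1813+1761+2294 = 9902 ops/s.
Column-greedy (each instance in turn goes to its best remaining tenant) gives 8559 ops/s, worse by 1343.
Next-best assignment: Talus→Machine M4, Iris→Machine M2, Larkspur→Machine M1, Pioneer→Machine M7, Nimbus→Machine M3 = 9888 ops/s.
Checked against all permutations: 9902 ops/s is optimal.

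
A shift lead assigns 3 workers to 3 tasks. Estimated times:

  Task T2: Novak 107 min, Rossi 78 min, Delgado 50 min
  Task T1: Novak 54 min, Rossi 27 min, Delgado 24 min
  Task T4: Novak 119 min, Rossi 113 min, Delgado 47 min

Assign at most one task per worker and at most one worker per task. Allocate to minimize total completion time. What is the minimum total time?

Optimal: Novak→Task T1 (54 min), Rossi→Task T2 (78 min), Delgado→Task T4 (47 min) — total 54+78+47 = 179 min.
Column-greedy (each task in turn goes to its cheapest remaining worker) gives 196 min, worse by 17.
Next-best assignment: Novak→Task T2, Rossi→Task T1, Delgado→Task T4 = 181 min.
Checked against all permutations: 179 min is optimal.

Minimum total: 179 min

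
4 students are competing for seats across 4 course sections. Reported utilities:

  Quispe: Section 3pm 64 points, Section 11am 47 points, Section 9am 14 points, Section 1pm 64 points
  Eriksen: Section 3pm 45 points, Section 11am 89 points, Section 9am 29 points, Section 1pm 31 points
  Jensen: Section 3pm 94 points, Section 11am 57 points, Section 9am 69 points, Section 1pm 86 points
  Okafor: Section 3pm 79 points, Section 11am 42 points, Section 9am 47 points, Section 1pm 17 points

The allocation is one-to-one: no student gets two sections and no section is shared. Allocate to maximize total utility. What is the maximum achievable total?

Maximum total: 301 points

Optimal: Quispe→Section 1pm (64 points), Eriksen→Section 11am (89 points), Jensen→Section 9am (69 points), Okafor→Section 3pm (79 points) — total 64+89+69+79 = 301 points.
Row-greedy (each student in turn takes its best remaining section) gives 286 points, worse by 15.
No other one-to-one assignment exceeds 301 points.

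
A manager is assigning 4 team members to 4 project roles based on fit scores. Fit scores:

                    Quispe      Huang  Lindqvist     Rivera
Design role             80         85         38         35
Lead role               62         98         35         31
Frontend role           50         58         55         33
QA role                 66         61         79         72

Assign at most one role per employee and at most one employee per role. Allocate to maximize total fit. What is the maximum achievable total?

Optimal: Quispe→Design role (80 pts), Huang→Lead role (98 pts), Lindqvist→Frontend role (55 pts), Rivera→QA role (72 pts) — total 80+98+55+72 = 305 pts.
Column-greedy (each role in turn goes to its best remaining employee) gives 274 pts, worse by 31.
No other one-to-one assignment exceeds 305 pts.

Max total: 305 pts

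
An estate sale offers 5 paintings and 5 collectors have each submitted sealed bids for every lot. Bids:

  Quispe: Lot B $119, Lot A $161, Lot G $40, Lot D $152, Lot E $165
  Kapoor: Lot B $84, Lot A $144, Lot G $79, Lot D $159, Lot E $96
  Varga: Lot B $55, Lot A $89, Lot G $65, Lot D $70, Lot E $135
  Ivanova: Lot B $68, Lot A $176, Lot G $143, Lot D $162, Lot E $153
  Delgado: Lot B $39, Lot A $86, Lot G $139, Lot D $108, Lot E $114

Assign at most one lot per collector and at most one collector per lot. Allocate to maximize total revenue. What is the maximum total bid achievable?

Optimal: Quispe→Lot B ($119), Kapoor→Lot D ($159), Varga→Lot E ($135), Ivanova→Lot A ($176), Delgado→Lot G ($139) — total 119+159+135+176+139 = $728.
Max-entry greedy (repeatedly take the single best remaining cell) gives $694, worse by 34.
Swapping Ivanova↔Delgado (Ivanova→Lot G $143, Delgado→Lot A $86) loses 86.

Max total: $728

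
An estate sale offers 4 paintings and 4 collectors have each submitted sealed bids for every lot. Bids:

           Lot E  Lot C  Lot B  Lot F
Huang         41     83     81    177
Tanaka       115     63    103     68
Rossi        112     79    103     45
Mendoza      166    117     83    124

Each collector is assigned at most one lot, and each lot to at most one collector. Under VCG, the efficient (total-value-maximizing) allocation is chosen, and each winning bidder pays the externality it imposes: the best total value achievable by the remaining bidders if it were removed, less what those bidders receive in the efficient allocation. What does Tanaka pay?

Efficient allocation: Huang→Lot F ($177), Tanaka→Lot B ($103), Rossi→Lot C ($79), Mendoza→Lot E ($166); total welfare W = $525.
Tanaka receives Lot B at value $103, so the others get W − 103 = $422.
Without Tanaka: best allocation of the remaining 3 bidders over all 4 lots is Huang→Lot F ($177), Rossi→Lot B ($103), Mendoza→Lot E ($166), total $446.
VCG payment = (others' best without Tanaka) − (others' welfare with Tanaka) = 446 − 422 = $24.

Tanaka pays $24.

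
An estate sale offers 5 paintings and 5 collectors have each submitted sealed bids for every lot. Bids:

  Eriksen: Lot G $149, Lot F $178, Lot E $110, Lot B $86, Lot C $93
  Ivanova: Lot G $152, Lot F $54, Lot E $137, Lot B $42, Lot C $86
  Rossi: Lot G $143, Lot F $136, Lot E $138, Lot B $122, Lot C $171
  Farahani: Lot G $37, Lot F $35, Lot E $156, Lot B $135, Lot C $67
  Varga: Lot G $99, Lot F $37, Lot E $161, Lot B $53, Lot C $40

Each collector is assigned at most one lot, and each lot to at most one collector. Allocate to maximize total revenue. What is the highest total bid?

Maximum total: $797

Optimal: Eriksen→Lot F ($178), Ivanova→Lot G ($152), Rossi→Lot C ($171), Farahani→Lot B ($135), Varga→Lot E ($161) — total 178+152+171+135+161 = $797.
Row-greedy (each collector in turn takes its best remaining lot) gives $710, worse by 87.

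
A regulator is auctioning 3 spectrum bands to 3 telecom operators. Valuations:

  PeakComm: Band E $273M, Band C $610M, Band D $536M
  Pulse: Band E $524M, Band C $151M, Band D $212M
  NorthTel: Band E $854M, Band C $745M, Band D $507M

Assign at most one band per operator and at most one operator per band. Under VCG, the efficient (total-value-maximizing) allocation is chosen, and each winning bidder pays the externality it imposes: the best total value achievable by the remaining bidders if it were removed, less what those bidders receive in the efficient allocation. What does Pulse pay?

Pulse pays $183M.

Efficient allocation: PeakComm→Band D ($536M), Pulse→Band E ($524M), NorthTel→Band C ($745M); total welfare W = $1805M.
Pulse receives Band E at value $524M, so the others get W − 524 = $1281M.
Without Pulse: best allocation of the remaining 2 bidders over all 3 bands is PeakComm→Band C ($610M), NorthTel→Band E ($854M), total $1464M.
VCG payment = (others' best without Pulse) − (others' welfare with Pulse) = 1464 − 1281 = $183M.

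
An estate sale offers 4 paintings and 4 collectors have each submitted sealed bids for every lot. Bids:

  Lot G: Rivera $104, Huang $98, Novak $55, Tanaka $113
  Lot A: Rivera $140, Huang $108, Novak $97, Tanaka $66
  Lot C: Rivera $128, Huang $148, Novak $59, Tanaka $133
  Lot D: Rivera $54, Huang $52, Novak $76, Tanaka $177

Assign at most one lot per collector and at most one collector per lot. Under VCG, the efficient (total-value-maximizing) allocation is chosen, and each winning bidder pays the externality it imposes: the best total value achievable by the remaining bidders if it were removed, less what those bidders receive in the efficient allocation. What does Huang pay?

Huang pays $24.

Efficient allocation: Rivera→Lot G ($104), Huang→Lot C ($148), Novak→Lot A ($97), Tanaka→Lot D ($177); total welfare W = $526.
Huang receives Lot C at value $148, so the others get W − 148 = $378.
Without Huang: best allocation of the remaining 3 bidders over all 4 lots is Rivera→Lot C ($128), Novak→Lot A ($97), Tanaka→Lot D ($177), total $402.
VCG payment = (others' best without Huang) − (others' welfare with Huang) = 402 − 378 = $24.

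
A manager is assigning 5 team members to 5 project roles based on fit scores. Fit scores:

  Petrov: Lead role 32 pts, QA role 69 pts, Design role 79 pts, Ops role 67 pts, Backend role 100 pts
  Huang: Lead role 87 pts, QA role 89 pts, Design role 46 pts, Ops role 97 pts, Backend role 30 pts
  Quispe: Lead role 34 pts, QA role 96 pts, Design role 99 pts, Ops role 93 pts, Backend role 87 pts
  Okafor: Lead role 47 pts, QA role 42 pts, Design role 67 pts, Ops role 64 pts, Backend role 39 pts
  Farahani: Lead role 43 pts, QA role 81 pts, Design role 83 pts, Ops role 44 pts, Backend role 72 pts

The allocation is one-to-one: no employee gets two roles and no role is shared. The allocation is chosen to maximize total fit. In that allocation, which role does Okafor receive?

This is a one-to-one assignment (maximum-weight bipartite matching).
Optimal: Petrov→Backend role (100 pts), Huang→Lead role (87 pts), Quispe→Design role (99 pts), Okafor→Ops role (64 pts), Farahani→QA role (81 pts) — total 100+87+99+64+81 = 431 pts.
Max-entry greedy (repeatedly take the single best remaining cell) gives 424 pts, worse by 7.
No other one-to-one assignment exceeds 431 pts.
Okafor's own top role is Design role (67 pts), but forcing Okafor→Design role and reassigning the rest optimally gives only 428 pts — worse by 3.

Okafor receives Ops role.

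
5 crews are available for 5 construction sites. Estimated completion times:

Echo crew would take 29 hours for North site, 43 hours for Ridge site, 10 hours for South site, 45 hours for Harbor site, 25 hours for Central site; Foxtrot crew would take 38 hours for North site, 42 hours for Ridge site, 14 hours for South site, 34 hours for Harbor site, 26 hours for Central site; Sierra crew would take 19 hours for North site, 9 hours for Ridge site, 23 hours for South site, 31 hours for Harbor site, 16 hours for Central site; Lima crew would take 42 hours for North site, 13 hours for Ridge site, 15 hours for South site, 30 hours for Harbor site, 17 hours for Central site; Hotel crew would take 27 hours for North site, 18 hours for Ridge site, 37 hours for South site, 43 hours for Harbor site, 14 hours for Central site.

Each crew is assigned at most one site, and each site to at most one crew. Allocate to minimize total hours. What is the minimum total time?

Minimum total: 90 hours

Optimal: Echo crew→South site (10 hours), Foxtrot crew→Harbor site (34 hours), Sierra crew→North site (19 hours), Lima crew→Ridge site (13 hours), Hotel crew→Central site (14 hours) — total 10+34+19+13+14 = 90 hours.
Min-entry greedy (repeatedly take the single cheapest remaining cell) gives 101 hours, worse by 11.
Swapping Lima crew↔Hotel crew (Lima crew→Central site 17 hours, Hotel crew→Ridge site 18 hours) adds 8.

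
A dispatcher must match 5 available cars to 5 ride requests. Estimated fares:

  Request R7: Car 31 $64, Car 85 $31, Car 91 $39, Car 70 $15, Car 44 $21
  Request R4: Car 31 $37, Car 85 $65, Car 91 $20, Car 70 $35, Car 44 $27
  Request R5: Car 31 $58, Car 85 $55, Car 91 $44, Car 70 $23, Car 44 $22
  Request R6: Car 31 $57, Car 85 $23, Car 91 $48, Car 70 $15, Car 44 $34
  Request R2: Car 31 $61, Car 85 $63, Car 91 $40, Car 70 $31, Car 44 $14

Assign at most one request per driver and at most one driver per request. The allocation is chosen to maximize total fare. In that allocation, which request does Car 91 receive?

Car 91 receives Request R5.

Optimal: Car 31→Request R7 ($64), Car 85→Request R2 ($63), Car 91→Request R5 ($44), Car 70→Request R4 ($35), Car 44→Request R6 ($34) — total 64+63+44+35+34 = $240.
Column-greedy (each request in turn goes to its best remaining driver) gives $238, worse by 2.
Next-best assignment: Car 31→Request R7, Car 85→Request R4, Car 91→Request R5, Car 70→Request R2, Car 44→Request R6 = $238.
Every other assignment is strictly worse.
Car 91's own top request is Request R6 ($48), but forcing Car 91→Request R6 and reassigning the rest optimally gives only $232 — worse by 8.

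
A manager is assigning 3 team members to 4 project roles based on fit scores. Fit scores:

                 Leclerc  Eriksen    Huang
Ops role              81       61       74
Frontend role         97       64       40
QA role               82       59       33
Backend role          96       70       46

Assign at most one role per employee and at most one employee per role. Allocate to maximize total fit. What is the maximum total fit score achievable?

Optimal: Leclerc→Frontend role (97 pts), Eriksen→Backend role (70 pts), Huang→Ops role (74 pts) — total 97+70+74 = 241 pts.
Column-greedy (each role in turn goes to its best remaining employee) gives 178 pts, worse by 63.

Maximum total: 241 pts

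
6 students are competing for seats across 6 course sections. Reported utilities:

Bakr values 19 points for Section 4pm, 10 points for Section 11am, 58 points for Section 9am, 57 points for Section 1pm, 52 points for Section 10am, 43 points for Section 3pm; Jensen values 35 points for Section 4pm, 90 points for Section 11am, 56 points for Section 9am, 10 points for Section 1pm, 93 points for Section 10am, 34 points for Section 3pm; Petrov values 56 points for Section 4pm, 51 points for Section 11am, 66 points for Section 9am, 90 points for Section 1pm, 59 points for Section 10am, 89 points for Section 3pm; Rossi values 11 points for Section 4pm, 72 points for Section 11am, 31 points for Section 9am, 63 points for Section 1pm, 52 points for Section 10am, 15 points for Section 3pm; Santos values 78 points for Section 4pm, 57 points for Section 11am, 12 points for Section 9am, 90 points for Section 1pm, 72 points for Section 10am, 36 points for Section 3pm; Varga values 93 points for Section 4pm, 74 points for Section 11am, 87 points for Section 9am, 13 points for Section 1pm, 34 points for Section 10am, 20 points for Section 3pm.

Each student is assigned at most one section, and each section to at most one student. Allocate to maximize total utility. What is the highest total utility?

Maximum total: 495 points

Optimal: Bakr→Section 9am (58 points), Jensen→Section 10am (93 points), Petrov→Section 3pm (89 points), Rossi→Section 11am (72 points), Santos→Section 1pm (90 points), Varga→Section 4pm (93 points) — total 58+93+89+72+90+93 = 495 points.
Max-entry greedy (repeatedly take the single best remaining cell) gives 442 points, worse by 53.
Next-best assignment: Bakr→Section 1pm, Jensen→Section 10am, Petrov→Section 3pm, Rossi→Section 11am, Santos→Section 4pm, Varga→Section 9am = 476 points.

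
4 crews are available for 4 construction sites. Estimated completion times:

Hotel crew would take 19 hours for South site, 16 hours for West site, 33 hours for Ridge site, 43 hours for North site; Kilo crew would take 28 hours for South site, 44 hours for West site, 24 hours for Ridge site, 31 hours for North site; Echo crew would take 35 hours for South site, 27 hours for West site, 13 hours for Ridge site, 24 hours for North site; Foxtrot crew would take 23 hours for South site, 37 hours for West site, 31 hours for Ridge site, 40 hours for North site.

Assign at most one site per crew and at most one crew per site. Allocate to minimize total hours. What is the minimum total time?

Minimum total: 83 hours

This is the linear assignment problem.
Optimal: Hotel crew→West site (16 hours), Kilo crew→North site (31 hours), Echo crew→Ridge site (13 hours), Foxtrot crew→South site (23 hours) — total 16+31+13+23 = 83 hours.
Column-greedy (each site in turn goes to its cheapest remaining crew) gives 110 hours, worse by 27.
Next-best assignment: Hotel crew→West site, Kilo crew→Ridge site, Echo crew→North site, Foxtrot crew→South site = 87 hours.
No other one-to-one assignment undercuts 83 hours.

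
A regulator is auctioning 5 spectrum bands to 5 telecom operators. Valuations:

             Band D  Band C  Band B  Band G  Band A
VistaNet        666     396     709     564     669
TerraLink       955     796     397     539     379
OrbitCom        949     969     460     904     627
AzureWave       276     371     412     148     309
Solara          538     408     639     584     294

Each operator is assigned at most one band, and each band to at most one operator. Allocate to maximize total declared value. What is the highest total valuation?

Max total: $3589M

Optimal: VistaNet→Band A ($669M), TerraLink→Band D ($955M), OrbitCom→Band C ($969M), AzureWave→Band B ($412M), Solara→Band G ($584M) — total 669+955+969+412+584 = $3589M.
Column-greedy (each band in turn goes to its best remaining operator) gives $3526M, worse by 63.
Next-best assignment: VistaNet→Band A, TerraLink→Band D, OrbitCom→Band G, AzureWave→Band C, Solara→Band B = $3538M.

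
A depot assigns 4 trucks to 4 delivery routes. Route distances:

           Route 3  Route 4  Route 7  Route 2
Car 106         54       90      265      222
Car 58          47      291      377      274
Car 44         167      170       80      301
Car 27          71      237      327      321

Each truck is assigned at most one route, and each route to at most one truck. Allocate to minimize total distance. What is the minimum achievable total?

Min total: 515 km

Optimal: Car 106→Route 4 (90 km), Car 58→Route 2 (274 km), Car 44→Route 7 (80 km), Car 27→Route 3 (71 km) — total 90+274+80+71 = 515 km.
Min-entry greedy (repeatedly take the single cheapest remaining cell) gives 538 km, worse by 23.
Next-best assignment: Car 106→Route 4, Car 58→Route 3, Car 44→Route 7, Car 27→Route 2 = 538 km.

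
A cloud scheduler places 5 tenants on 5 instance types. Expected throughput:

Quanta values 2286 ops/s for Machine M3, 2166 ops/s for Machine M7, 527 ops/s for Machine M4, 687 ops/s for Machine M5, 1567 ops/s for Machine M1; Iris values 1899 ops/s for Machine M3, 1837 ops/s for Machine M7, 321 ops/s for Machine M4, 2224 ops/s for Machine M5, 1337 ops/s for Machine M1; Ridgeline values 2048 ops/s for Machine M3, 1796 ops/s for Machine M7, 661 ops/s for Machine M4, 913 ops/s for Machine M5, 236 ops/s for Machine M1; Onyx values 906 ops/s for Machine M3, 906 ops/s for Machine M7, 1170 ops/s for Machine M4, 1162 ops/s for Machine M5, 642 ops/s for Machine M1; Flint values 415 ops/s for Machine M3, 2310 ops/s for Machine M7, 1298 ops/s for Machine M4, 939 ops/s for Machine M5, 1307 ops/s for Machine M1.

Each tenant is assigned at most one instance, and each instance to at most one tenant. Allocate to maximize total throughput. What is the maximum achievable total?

This is a one-to-one assignment (maximum-weight bipartite matching).
Optimal: Quanta→Machine M1 (1567 ops/s), Iris→Machine M5 (2224 ops/s), Ridgeline→Machine M3 (2048 ops/s), Onyx→Machine M4 (1170 ops/s), Flint→Machine M7 (2310 ops/s) — total 1567+2224+2048+1170+2310 = 9319 ops/s.
Max-entry greedy (repeatedly take the single best remaining cell) gives 8226 ops/s, worse by 1093.
Next-best assignment: Quanta→Machine M7, Iris→Machine M5, Ridgeline→Machine M3, Onyx→Machine M4, Flint→Machine M1 = 8915 ops/s.
Swapping Iris↔Onyx (Iris→Machine M4 321 ops/s, Onyx→Machine M5 1162 ops/s) loses 1911.

Maximum total: 9319 ops/s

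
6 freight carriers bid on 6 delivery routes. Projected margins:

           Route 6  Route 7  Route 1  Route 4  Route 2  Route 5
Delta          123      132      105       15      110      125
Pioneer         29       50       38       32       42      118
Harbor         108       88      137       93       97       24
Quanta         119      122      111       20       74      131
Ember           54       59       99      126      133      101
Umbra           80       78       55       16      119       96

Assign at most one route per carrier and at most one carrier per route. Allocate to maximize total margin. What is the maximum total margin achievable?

Max total: $751k

Optimal: Delta→Route 7 ($132k), Pioneer→Route 5 ($118k), Harbor→Route 1 ($137k), Quanta→Route 6 ($119k), Ember→Route 4 ($126k), Umbra→Route 2 ($119k) — total 132+118+137+119+126+119 = $751k.
Column-greedy (each route in turn goes to its best remaining carrier) gives $745k, worse by 6.
Next-best assignment: Delta→Route 6, Pioneer→Route 5, Harbor→Route 1, Quanta→Route 7, Ember→Route 4, Umbra→Route 2 = $745k.
Swapping Pioneer↔Delta (Pioneer→Route 7 $50k, Delta→Route 5 $125k) loses 75.
Every other assignment is strictly worse.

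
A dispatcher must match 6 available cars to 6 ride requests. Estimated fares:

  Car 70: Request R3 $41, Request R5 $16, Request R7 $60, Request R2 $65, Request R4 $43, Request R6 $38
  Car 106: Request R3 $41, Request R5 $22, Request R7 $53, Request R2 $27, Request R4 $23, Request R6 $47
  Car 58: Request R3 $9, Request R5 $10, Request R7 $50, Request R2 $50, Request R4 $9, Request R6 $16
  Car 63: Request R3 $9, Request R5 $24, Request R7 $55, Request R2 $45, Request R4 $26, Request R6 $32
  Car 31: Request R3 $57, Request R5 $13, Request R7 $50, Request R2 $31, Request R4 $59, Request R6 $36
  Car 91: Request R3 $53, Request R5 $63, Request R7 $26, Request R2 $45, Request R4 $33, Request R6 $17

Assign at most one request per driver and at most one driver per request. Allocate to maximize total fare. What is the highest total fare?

Max total: $315

Optimal: Car 70→Request R3 ($41), Car 106→Request R6 ($47), Car 58→Request R2 ($50), Car 63→Request R7 ($55), Car 31→Request R4 ($59), Car 91→Request R5 ($63) — total 41+47+50+55+59+63 = $315.
Max-entry greedy (repeatedly take the single best remaining cell) gives $298, worse by 17.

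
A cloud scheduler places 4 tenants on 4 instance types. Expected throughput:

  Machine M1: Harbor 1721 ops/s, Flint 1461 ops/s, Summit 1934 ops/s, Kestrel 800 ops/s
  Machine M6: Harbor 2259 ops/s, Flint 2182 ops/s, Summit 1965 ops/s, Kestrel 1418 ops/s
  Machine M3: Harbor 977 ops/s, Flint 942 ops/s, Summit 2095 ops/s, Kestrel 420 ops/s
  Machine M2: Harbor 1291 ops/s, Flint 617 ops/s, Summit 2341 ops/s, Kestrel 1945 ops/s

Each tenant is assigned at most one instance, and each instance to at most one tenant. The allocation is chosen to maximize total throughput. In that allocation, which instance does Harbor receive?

This is a one-to-one assignment (maximum-weight bipartite matching).
Optimal: Harbor→Machine M1 (1721 ops/s), Flint→Machine M6 (2182 ops/s), Summit→Machine M3 (2095 ops/s), Kestrel→Machine M2 (1945 ops/s) — total 1721+2182+2095+1945 = 7943 ops/s.
Max-entry greedy (repeatedly take the single best remaining cell) gives 6481 ops/s, worse by 1462.
Next-best assignment: Harbor→Machine M6, Flint→Machine M1, Summit→Machine M3, Kestrel→Machine M2 = 7760 ops/s.
Harbor's own top instance is Machine M6 (2259 ops/s), but forcing Harbor→Machine M6 and reassigning the rest optimally gives only 7760 ops/s — worse by 183.

Harbor receives Machine M1.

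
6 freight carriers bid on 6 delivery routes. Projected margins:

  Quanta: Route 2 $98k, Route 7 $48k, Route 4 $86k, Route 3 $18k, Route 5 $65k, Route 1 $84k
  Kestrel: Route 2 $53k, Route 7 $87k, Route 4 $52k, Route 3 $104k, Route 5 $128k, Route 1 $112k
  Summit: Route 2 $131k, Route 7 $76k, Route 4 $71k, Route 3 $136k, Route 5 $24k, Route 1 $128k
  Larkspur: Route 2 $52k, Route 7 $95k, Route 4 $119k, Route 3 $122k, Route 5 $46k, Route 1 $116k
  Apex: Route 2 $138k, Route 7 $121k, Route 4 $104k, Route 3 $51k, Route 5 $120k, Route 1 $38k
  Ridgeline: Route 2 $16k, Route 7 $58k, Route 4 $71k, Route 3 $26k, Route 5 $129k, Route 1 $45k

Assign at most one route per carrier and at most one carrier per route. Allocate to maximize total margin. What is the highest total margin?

Maximum total: $715k

Optimal: Quanta→Route 2 ($98k), Kestrel→Route 1 ($112k), Summit→Route 3 ($136k), Larkspur→Route 4 ($119k), Apex→Route 7 ($121k), Ridgeline→Route 5 ($129k) — total 98+112+136+119+121+129 = $715k.
Row-greedy (each carrier in turn takes its best remaining route) gives $647k, worse by 68.
Next-best assignment: Quanta→Route 4, Kestrel→Route 1, Summit→Route 2, Larkspur→Route 3, Apex→Route 7, Ridgeline→Route 5 = $701k.
Checked against all permutations: $715k is optimal.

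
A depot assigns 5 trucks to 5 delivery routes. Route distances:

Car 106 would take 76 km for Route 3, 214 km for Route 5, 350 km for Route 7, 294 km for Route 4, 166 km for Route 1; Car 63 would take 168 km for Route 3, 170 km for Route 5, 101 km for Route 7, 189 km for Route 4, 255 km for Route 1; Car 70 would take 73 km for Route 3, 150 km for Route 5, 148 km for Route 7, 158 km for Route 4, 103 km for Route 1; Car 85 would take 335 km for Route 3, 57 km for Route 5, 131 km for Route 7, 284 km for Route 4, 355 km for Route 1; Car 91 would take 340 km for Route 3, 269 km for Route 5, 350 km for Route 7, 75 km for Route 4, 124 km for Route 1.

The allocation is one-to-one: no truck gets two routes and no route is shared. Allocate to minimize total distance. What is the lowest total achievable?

Optimal: Car 106→Route 3 (76 km), Car 63→Route 7 (101 km), Car 70→Route 1 (103 km), Car 85→Route 5 (57 km), Car 91→Route 4 (75 km) — total 76+101+103+57+75 = 412 km.
Min-entry greedy (repeatedly take the single cheapest remaining cell) gives 472 km, worse by 60.
Next-best assignment: Car 106→Route 1, Car 63→Route 7, Car 70→Route 3, Car 85→Route 5, Car 91→Route 4 = 472 km.
Every other assignment is strictly worse.

Min total: 412 km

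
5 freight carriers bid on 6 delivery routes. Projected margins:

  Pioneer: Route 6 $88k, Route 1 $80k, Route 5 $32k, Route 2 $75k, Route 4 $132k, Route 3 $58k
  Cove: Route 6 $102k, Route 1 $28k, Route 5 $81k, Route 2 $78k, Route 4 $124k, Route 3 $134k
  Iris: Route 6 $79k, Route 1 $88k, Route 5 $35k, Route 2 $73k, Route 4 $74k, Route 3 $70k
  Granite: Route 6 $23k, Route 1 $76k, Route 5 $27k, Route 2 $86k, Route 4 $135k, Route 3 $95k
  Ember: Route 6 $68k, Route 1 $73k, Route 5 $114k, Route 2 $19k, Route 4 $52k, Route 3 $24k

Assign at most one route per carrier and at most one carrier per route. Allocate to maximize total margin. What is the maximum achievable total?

Max total: $559k

Treat this as an assignment problem: match each carrier to one route.
Optimal: Pioneer→Route 6 ($88k), Cove→Route 3 ($134k), Iris→Route 1 ($88k), Granite→Route 4 ($135k), Ember→Route 5 ($114k) — total 88+134+88+135+114 = $559k.
Column-greedy (each route in turn goes to its best remaining carrier) gives $522k, worse by 37.
Next-best assignment: Pioneer→Route 4, Cove→Route 3, Iris→Route 1, Granite→Route 2, Ember→Route 5 = $554k.
Swapping Cove↔Ember (Cove→Route 5 $81k, Ember→Route 3 $24k) loses 143.
Every other assignment is strictly worse.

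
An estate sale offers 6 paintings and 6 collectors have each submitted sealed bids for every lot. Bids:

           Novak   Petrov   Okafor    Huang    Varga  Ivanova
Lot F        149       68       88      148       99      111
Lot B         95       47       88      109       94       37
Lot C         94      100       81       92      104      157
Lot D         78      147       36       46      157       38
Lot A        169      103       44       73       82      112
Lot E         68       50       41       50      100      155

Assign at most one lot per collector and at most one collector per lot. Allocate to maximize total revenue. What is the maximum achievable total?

Treat this as an assignment problem: match each collector to one lot.
Optimal: Novak→Lot A ($169), Petrov→Lot C ($100), Okafor→Lot B ($88), Huang→Lot F ($148), Varga→Lot D ($157), Ivanova→Lot E ($155) — total 169+100+88+148+157+155 = $817.
Row-greedy (each collector in turn takes its best remaining lot) gives $772, worse by 45.
Next-best assignment: Novak→Lot A, Petrov→Lot D, Okafor→Lot B, Huang→Lot F, Varga→Lot C, Ivanova→Lot E = $811.

Maximum total: $817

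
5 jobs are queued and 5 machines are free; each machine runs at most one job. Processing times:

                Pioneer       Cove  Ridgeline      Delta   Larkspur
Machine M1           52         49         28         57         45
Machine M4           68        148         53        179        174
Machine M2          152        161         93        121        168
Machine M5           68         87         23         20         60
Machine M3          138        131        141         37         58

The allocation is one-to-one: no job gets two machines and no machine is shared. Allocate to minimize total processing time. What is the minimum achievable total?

Optimal: Pioneer→Machine M4 (68 min), Cove→Machine M1 (49 min), Ridgeline→Machine M2 (93 min), Delta→Machine M5 (20 min), Larkspur→Machine M3 (58 min) — total 68+49+93+20+58 = 288 min.
Column-greedy (each machine in turn goes to its cheapest remaining job) gives 408 min, worse by 120.
Swapping Cove↔Ridgeline (Cove→Machine M2 161 min, Ridgeline→Machine M1 28 min) adds 47.

Min total: 288 min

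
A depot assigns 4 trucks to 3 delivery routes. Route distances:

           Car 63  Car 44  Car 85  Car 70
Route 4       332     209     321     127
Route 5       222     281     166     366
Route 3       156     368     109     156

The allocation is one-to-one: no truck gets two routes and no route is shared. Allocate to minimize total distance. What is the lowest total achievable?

Minimum total: 449 km

Optimal: Car 70→Route 4 (127 km), Car 85→Route 5 (166 km), Car 63→Route 3 (156 km) — total 127+166+156 = 449 km.
Row-greedy (each truck in turn takes its cheapest remaining route) gives 531 km, worse by 82.
Swapping Car 70↔Car 85 (Car 70→Route 5 366 km, Car 85→Route 4 321 km) adds 394.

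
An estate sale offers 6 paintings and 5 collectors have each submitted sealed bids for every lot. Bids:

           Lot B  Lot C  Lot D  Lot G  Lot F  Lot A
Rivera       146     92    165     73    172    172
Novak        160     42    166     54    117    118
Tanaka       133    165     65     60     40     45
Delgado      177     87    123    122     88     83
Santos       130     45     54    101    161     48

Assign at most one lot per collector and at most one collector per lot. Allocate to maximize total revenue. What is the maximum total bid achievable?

Optimal: Rivera→Lot A ($172), Novak→Lot D ($166), Tanaka→Lot C ($165), Delgado→Lot B ($177), Santos→Lot F ($161) — total 172+166+165+177+161 = $841.
Max-entry greedy (repeatedly take the single best remaining cell) gives $781, worse by 60.
Next-best assignment: Rivera→Lot D, Novak→Lot A, Tanaka→Lot C, Delgado→Lot B, Santos→Lot F = $786.
Swapping Delgado↔Rivera (Delgado→Lot A $83, Rivera→Lot B $146) loses 120.

Max total: $841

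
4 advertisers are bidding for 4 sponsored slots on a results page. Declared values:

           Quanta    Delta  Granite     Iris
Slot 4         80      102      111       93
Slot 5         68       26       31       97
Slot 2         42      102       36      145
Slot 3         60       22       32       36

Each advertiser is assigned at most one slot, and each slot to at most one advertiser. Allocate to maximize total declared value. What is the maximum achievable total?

Max total: $370

This is a one-to-one assignment (maximum-weight bipartite matching).
Optimal: Quanta→Slot 3 ($60), Delta→Slot 2 ($102), Granite→Slot 4 ($111), Iris→Slot 5 ($97) — total 60+102+111+97 = $370.
Max-entry greedy (repeatedly take the single best remaining cell) gives $346, worse by 24.
Next-best assignment: Quanta→Slot 5, Delta→Slot 4, Granite→Slot 3, Iris→Slot 2 = $347.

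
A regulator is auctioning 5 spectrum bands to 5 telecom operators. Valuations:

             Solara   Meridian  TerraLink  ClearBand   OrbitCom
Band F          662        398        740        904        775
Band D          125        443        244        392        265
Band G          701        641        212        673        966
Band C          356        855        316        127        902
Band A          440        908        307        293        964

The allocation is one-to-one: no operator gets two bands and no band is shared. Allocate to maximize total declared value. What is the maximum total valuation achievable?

Optimal: Solara→Band G ($701M), Meridian→Band C ($855M), TerraLink→Band D ($244M), ClearBand→Band F ($904M), OrbitCom→Band A ($964M) — total 701+855+244+904+964 = $3668M.
Max-entry greedy (repeatedly take the single best remaining cell) gives $3378M, worse by 290.
Next-best assignment: Solara→Band G, Meridian→Band A, TerraLink→Band D, ClearBand→Band F, OrbitCom→Band C = $3659M.
No other one-to-one assignment exceeds $3668M.

Maximum total: $3668M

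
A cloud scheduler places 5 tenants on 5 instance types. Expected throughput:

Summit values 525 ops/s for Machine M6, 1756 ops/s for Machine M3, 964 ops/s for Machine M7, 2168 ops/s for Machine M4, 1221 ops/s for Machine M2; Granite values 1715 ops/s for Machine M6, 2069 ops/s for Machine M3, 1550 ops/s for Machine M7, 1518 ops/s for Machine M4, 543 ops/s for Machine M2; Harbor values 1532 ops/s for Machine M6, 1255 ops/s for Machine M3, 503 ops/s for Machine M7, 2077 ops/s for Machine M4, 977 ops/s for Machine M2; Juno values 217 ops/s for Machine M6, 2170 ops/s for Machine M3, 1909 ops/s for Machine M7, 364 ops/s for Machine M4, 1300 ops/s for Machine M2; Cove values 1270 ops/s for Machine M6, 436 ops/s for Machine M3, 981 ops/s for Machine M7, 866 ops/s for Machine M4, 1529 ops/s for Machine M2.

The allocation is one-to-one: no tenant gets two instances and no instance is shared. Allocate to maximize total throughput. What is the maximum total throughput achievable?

Maximum total: 9207 ops/s

Optimal: Summit→Machine M4 (2168 ops/s), Granite→Machine M3 (2069 ops/s), Harbor→Machine M6 (1532 ops/s), Juno→Machine M7 (1909 ops/s), Cove→Machine M2 (1529 ops/s) — total 2168+2069+1532+1909+1529 = 9207 ops/s.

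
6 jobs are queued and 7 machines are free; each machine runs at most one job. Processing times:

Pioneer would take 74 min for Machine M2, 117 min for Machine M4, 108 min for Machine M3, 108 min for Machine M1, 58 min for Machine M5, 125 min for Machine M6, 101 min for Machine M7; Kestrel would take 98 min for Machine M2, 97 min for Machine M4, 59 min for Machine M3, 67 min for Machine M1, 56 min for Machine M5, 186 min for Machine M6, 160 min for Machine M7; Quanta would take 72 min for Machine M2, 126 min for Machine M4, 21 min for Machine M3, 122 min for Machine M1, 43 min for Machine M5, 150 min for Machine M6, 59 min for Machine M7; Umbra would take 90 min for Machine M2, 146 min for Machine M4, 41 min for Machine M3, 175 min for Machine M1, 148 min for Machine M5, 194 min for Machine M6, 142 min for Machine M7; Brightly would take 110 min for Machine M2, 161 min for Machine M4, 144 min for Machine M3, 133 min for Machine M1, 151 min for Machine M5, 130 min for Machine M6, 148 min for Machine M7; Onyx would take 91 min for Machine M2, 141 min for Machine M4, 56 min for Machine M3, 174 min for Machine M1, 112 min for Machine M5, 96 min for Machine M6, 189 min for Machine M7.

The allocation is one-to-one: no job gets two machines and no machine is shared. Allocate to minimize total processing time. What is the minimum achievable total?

Minimum total: 431 min

Optimal: Pioneer→Machine M5 (58 min), Kestrel→Machine M1 (67 min), Quanta→Machine M7 (59 min), Umbra→Machine M3 (41 min), Brightly→Machine M2 (110 min), Onyx→Machine M6 (96 min) — total 58+67+59+41+110+96 = 431 min.
Min-entry greedy (repeatedly take the single cheapest remaining cell) gives 522 min, worse by 91.
Next-best assignment: Pioneer→Machine M5, Kestrel→Machine M1, Quanta→Machine M7, Umbra→Machine M3, Brightly→Machine M6, Onyx→Machine M2 = 446 min.
No other one-to-one assignment undercuts 431 min.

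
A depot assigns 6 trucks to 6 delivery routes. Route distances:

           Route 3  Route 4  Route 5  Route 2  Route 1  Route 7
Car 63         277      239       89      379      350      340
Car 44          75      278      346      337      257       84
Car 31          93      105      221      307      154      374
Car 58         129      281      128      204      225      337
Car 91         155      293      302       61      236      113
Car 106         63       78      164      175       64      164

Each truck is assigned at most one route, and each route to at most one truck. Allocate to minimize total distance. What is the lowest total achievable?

Min total: 532 km

Optimal: Car 63→Route 5 (89 km), Car 44→Route 7 (84 km), Car 31→Route 4 (105 km), Car 58→Route 3 (129 km), Car 91→Route 2 (61 km), Car 106→Route 1 (64 km) — total 89+84+105+129+61+64 = 532 km.
Min-entry greedy (repeatedly take the single cheapest remaining cell) gives 627 km, worse by 95.
No other one-to-one assignment undercuts 532 km.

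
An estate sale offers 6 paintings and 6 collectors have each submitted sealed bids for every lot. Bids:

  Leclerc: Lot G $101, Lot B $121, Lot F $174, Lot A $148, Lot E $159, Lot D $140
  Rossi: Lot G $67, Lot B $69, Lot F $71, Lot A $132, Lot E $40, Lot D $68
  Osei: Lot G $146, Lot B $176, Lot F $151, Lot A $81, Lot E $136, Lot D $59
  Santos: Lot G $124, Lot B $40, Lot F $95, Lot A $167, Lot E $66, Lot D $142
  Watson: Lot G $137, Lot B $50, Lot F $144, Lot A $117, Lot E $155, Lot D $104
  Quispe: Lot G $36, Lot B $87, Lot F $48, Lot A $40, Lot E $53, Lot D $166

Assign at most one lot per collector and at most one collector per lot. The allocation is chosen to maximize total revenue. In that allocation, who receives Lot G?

Treat this as an assignment problem: match each collector to one lot.
Optimal: Leclerc→Lot F ($174), Rossi→Lot A ($132), Osei→Lot B ($176), Santos→Lot G ($124), Watson→Lot E ($155), Quispe→Lot D ($166) — total 174+132+176+124+155+166 = $927.
Max-entry greedy (repeatedly take the single best remaining cell) gives $905, worse by 22.
Next-best assignment: Leclerc→Lot F, Rossi→Lot G, Osei→Lot B, Santos→Lot A, Watson→Lot E, Quispe→Lot D = $905.
Swapping Quispe↔Leclerc (Quispe→Lot F $48, Leclerc→Lot D $140) loses 152.
Santos's own top lot is Lot A ($167), but forcing Santos→Lot A and reassigning the rest optimally gives only $905 — worse by 22.

Santos receives Lot G.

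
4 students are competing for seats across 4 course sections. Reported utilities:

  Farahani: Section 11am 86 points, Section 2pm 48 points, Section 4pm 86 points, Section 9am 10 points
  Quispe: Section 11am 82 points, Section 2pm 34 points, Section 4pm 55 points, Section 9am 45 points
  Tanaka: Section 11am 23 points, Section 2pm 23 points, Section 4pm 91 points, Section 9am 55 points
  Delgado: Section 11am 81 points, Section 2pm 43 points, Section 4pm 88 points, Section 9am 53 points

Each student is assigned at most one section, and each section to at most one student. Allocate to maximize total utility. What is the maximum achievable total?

Maximum total: 274 points

Optimal: Farahani→Section 2pm (48 points), Quispe→Section 11am (82 points), Tanaka→Section 4pm (91 points), Delgado→Section 9am (53 points) — total 48+82+91+53 = 274 points.
No other one-to-one assignment exceeds 274 points.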